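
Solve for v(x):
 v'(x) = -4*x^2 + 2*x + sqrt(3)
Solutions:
 v(x) = C1 - 4*x^3/3 + x^2 + sqrt(3)*x


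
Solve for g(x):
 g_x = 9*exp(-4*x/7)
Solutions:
 g(x) = C1 - 63*exp(-4*x/7)/4


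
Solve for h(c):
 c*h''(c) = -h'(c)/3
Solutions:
 h(c) = C1 + C2*c^(2/3)


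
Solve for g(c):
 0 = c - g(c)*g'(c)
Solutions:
 g(c) = -sqrt(C1 + c^2)
 g(c) = sqrt(C1 + c^2)


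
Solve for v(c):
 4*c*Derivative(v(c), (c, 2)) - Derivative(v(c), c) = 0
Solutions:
 v(c) = C1 + C2*c^(5/4)


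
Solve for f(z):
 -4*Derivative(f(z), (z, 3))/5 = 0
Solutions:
 f(z) = C1 + C2*z + C3*z^2


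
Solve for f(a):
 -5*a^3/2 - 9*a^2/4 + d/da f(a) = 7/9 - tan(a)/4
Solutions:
 f(a) = C1 + 5*a^4/8 + 3*a^3/4 + 7*a/9 + log(cos(a))/4


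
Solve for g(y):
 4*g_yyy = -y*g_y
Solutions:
 g(y) = C1 + Integral(C2*airyai(-2^(1/3)*y/2) + C3*airybi(-2^(1/3)*y/2), y)


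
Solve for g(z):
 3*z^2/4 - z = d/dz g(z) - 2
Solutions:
 g(z) = C1 + z^3/4 - z^2/2 + 2*z


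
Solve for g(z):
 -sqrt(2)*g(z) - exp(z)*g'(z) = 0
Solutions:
 g(z) = C1*exp(sqrt(2)*exp(-z))


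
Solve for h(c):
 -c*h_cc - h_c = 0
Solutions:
 h(c) = C1 + C2*log(c)


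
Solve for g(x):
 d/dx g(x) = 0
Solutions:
 g(x) = C1


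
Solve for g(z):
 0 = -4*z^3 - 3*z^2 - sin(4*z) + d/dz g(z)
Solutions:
 g(z) = C1 + z^4 + z^3 - cos(4*z)/4


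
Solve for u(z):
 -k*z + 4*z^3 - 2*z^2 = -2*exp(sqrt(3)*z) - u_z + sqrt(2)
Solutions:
 u(z) = C1 + k*z^2/2 - z^4 + 2*z^3/3 + sqrt(2)*z - 2*sqrt(3)*exp(sqrt(3)*z)/3


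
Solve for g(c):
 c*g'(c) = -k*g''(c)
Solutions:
 g(c) = C1 + C2*sqrt(k)*erf(sqrt(2)*c*sqrt(1/k)/2)


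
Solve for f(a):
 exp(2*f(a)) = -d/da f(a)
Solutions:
 f(a) = log(-sqrt(-1/(C1 - a))) - log(2)/2
 f(a) = log(-1/(C1 - a))/2 - log(2)/2


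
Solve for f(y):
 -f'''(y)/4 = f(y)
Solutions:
 f(y) = C3*exp(-2^(2/3)*y) + (C1*sin(2^(2/3)*sqrt(3)*y/2) + C2*cos(2^(2/3)*sqrt(3)*y/2))*exp(2^(2/3)*y/2)


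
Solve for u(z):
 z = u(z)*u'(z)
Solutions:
 u(z) = -sqrt(C1 + z^2)
 u(z) = sqrt(C1 + z^2)


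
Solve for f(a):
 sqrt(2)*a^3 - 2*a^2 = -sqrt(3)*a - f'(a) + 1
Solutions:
 f(a) = C1 - sqrt(2)*a^4/4 + 2*a^3/3 - sqrt(3)*a^2/2 + a


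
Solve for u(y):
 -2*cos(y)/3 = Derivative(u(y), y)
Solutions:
 u(y) = C1 - 2*sin(y)/3


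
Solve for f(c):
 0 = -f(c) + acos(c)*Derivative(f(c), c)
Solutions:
 f(c) = C1*exp(Integral(1/acos(c), c))


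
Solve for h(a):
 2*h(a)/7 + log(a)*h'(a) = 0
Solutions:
 h(a) = C1*exp(-2*li(a)/7)


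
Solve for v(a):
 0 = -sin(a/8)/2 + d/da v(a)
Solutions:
 v(a) = C1 - 4*cos(a/8)


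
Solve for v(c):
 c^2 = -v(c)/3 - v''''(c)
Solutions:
 v(c) = -3*c^2 + (C1*sin(sqrt(2)*3^(3/4)*c/6) + C2*cos(sqrt(2)*3^(3/4)*c/6))*exp(-sqrt(2)*3^(3/4)*c/6) + (C3*sin(sqrt(2)*3^(3/4)*c/6) + C4*cos(sqrt(2)*3^(3/4)*c/6))*exp(sqrt(2)*3^(3/4)*c/6)


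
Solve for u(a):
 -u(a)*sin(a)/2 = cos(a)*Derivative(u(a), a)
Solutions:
 u(a) = C1*sqrt(cos(a))


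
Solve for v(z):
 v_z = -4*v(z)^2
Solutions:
 v(z) = 1/(C1 + 4*z)


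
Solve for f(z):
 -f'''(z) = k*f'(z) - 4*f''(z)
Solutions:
 f(z) = C1 + C2*exp(z*(2 - sqrt(4 - k))) + C3*exp(z*(sqrt(4 - k) + 2))


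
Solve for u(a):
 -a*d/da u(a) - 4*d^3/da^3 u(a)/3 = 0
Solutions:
 u(a) = C1 + Integral(C2*airyai(-6^(1/3)*a/2) + C3*airybi(-6^(1/3)*a/2), a)


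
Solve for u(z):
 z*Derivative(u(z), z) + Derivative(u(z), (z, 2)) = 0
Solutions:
 u(z) = C1 + C2*erf(sqrt(2)*z/2)


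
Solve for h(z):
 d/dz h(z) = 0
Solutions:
 h(z) = C1


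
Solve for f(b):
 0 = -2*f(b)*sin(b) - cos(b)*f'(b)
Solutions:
 f(b) = C1*cos(b)^2


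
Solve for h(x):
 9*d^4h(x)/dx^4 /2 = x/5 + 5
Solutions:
 h(x) = C1 + C2*x + C3*x^2 + C4*x^3 + x^5/2700 + 5*x^4/108


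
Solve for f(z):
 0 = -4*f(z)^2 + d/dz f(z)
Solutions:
 f(z) = -1/(C1 + 4*z)


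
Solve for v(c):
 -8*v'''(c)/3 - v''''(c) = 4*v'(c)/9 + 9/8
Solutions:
 v(c) = C1 + C2*exp(c*(-16 + 32*2^(2/3)/(9*sqrt(593) + 337)^(1/3) + 2^(1/3)*(9*sqrt(593) + 337)^(1/3))/18)*sin(2^(1/3)*sqrt(3)*c*(-(9*sqrt(593) + 337)^(1/3) + 32*2^(1/3)/(9*sqrt(593) + 337)^(1/3))/18) + C3*exp(c*(-16 + 32*2^(2/3)/(9*sqrt(593) + 337)^(1/3) + 2^(1/3)*(9*sqrt(593) + 337)^(1/3))/18)*cos(2^(1/3)*sqrt(3)*c*(-(9*sqrt(593) + 337)^(1/3) + 32*2^(1/3)/(9*sqrt(593) + 337)^(1/3))/18) + C4*exp(-c*(32*2^(2/3)/(9*sqrt(593) + 337)^(1/3) + 8 + 2^(1/3)*(9*sqrt(593) + 337)^(1/3))/9) - 81*c/32


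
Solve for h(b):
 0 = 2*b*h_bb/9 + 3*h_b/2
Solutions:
 h(b) = C1 + C2/b^(23/4)


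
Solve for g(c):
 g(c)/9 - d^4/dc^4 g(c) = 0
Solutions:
 g(c) = C1*exp(-sqrt(3)*c/3) + C2*exp(sqrt(3)*c/3) + C3*sin(sqrt(3)*c/3) + C4*cos(sqrt(3)*c/3)


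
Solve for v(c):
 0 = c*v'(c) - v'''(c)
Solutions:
 v(c) = C1 + Integral(C2*airyai(c) + C3*airybi(c), c)


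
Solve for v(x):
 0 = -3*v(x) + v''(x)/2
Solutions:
 v(x) = C1*exp(-sqrt(6)*x) + C2*exp(sqrt(6)*x)


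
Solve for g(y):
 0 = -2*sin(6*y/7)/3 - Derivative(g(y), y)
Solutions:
 g(y) = C1 + 7*cos(6*y/7)/9


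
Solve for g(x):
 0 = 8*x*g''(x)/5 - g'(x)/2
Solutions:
 g(x) = C1 + C2*x^(21/16)


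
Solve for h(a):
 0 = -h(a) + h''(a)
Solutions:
 h(a) = C1*exp(-a) + C2*exp(a)


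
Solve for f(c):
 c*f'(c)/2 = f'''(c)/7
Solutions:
 f(c) = C1 + Integral(C2*airyai(2^(2/3)*7^(1/3)*c/2) + C3*airybi(2^(2/3)*7^(1/3)*c/2), c)


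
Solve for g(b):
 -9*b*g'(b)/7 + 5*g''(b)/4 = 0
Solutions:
 g(b) = C1 + C2*erfi(3*sqrt(70)*b/35)


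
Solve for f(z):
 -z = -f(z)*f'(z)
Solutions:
 f(z) = -sqrt(C1 + z^2)
 f(z) = sqrt(C1 + z^2)


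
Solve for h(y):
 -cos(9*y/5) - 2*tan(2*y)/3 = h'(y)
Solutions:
 h(y) = C1 + log(cos(2*y))/3 - 5*sin(9*y/5)/9


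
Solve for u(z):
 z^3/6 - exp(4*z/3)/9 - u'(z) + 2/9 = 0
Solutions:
 u(z) = C1 + z^4/24 + 2*z/9 - exp(4*z/3)/12


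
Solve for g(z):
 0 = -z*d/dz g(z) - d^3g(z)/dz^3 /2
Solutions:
 g(z) = C1 + Integral(C2*airyai(-2^(1/3)*z) + C3*airybi(-2^(1/3)*z), z)


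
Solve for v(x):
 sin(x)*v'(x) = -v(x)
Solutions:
 v(x) = C1*sqrt(cos(x) + 1)/sqrt(cos(x) - 1)


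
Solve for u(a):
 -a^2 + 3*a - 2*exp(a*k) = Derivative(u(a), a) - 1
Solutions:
 u(a) = C1 - a^3/3 + 3*a^2/2 + a - 2*exp(a*k)/k


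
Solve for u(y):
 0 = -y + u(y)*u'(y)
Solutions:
 u(y) = -sqrt(C1 + y^2)
 u(y) = sqrt(C1 + y^2)


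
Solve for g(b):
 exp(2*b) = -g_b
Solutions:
 g(b) = C1 - exp(2*b)/2


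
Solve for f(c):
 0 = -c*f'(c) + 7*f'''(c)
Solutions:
 f(c) = C1 + Integral(C2*airyai(7^(2/3)*c/7) + C3*airybi(7^(2/3)*c/7), c)


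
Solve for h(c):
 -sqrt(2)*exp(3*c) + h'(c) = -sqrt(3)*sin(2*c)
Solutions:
 h(c) = C1 + sqrt(2)*exp(3*c)/3 + sqrt(3)*cos(2*c)/2


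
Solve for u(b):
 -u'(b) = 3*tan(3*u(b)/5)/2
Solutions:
 u(b) = -5*asin(C1*exp(-9*b/10))/3 + 5*pi/3
 u(b) = 5*asin(C1*exp(-9*b/10))/3


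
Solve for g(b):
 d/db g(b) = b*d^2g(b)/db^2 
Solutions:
 g(b) = C1 + C2*b^2


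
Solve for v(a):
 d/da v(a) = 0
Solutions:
 v(a) = C1


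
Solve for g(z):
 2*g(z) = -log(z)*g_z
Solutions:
 g(z) = C1*exp(-2*li(z))


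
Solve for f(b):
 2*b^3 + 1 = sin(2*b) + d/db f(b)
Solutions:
 f(b) = C1 + b^4/2 + b + cos(2*b)/2


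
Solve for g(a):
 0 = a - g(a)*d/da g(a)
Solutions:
 g(a) = -sqrt(C1 + a^2)
 g(a) = sqrt(C1 + a^2)


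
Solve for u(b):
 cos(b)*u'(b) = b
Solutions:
 u(b) = C1 + Integral(b/cos(b), b)


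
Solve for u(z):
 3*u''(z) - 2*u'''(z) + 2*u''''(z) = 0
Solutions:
 u(z) = C1 + C2*z + (C3*sin(sqrt(5)*z/2) + C4*cos(sqrt(5)*z/2))*exp(z/2)


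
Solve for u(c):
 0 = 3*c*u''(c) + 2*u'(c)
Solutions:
 u(c) = C1 + C2*c^(1/3)


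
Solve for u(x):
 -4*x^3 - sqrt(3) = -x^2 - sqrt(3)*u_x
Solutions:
 u(x) = C1 + sqrt(3)*x^4/3 - sqrt(3)*x^3/9 + x


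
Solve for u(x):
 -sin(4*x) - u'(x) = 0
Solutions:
 u(x) = C1 + cos(4*x)/4


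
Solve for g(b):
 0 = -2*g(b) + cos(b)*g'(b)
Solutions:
 g(b) = C1*(sin(b) + 1)/(sin(b) - 1)


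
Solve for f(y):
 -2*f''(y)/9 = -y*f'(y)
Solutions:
 f(y) = C1 + C2*erfi(3*y/2)


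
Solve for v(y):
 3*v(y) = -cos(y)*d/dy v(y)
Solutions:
 v(y) = C1*(sin(y) - 1)^(3/2)/(sin(y) + 1)^(3/2)


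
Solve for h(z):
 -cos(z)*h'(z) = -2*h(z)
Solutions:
 h(z) = C1*(sin(z) + 1)/(sin(z) - 1)


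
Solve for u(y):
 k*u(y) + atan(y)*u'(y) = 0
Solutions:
 u(y) = C1*exp(-k*Integral(1/atan(y), y))


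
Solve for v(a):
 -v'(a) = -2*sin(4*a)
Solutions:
 v(a) = C1 - cos(4*a)/2


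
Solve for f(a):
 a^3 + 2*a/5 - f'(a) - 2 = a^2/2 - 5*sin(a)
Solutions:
 f(a) = C1 + a^4/4 - a^3/6 + a^2/5 - 2*a - 5*cos(a)


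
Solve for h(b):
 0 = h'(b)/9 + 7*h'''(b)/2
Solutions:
 h(b) = C1 + C2*sin(sqrt(14)*b/21) + C3*cos(sqrt(14)*b/21)


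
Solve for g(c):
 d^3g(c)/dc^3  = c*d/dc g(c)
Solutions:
 g(c) = C1 + Integral(C2*airyai(c) + C3*airybi(c), c)


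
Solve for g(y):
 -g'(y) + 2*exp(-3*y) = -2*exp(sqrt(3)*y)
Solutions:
 g(y) = C1 + 2*sqrt(3)*exp(sqrt(3)*y)/3 - 2*exp(-3*y)/3


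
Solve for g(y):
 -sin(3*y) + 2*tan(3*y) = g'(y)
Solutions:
 g(y) = C1 - 2*log(cos(3*y))/3 + cos(3*y)/3


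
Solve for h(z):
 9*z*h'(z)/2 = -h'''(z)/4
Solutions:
 h(z) = C1 + Integral(C2*airyai(-18^(1/3)*z) + C3*airybi(-18^(1/3)*z), z)


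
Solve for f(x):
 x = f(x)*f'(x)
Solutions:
 f(x) = -sqrt(C1 + x^2)
 f(x) = sqrt(C1 + x^2)


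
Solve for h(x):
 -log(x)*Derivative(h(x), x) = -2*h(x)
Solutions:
 h(x) = C1*exp(2*li(x))


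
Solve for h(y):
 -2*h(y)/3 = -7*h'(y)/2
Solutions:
 h(y) = C1*exp(4*y/21)


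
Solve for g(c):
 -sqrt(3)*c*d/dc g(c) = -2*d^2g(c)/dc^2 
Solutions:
 g(c) = C1 + C2*erfi(3^(1/4)*c/2)


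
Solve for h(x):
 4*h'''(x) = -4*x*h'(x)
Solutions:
 h(x) = C1 + Integral(C2*airyai(-x) + C3*airybi(-x), x)


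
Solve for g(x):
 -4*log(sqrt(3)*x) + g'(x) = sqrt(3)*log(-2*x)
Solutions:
 g(x) = C1 + x*(sqrt(3) + 4)*log(x) + x*(-4 - sqrt(3) + sqrt(3)*log(2) + 2*log(3) + sqrt(3)*I*pi)


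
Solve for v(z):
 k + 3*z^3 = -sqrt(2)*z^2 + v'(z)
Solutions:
 v(z) = C1 + k*z + 3*z^4/4 + sqrt(2)*z^3/3


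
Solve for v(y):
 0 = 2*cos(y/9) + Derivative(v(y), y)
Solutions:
 v(y) = C1 - 18*sin(y/9)


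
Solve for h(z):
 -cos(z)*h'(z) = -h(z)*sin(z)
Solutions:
 h(z) = C1/cos(z)


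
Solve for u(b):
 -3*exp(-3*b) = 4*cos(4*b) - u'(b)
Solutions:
 u(b) = C1 + sin(4*b) - exp(-3*b)


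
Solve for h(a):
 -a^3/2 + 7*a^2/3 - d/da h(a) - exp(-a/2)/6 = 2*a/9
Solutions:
 h(a) = C1 - a^4/8 + 7*a^3/9 - a^2/9 + exp(-a/2)/3


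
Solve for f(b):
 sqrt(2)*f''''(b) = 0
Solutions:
 f(b) = C1 + C2*b + C3*b^2 + C4*b^3


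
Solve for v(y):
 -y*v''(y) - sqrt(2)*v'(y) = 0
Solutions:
 v(y) = C1 + C2*y^(1 - sqrt(2))


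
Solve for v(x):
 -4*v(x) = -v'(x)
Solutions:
 v(x) = C1*exp(4*x)


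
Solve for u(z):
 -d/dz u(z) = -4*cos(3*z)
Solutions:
 u(z) = C1 + 4*sin(3*z)/3


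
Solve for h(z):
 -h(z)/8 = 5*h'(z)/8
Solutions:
 h(z) = C1*exp(-z/5)


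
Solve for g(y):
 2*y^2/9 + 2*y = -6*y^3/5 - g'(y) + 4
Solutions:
 g(y) = C1 - 3*y^4/10 - 2*y^3/27 - y^2 + 4*y


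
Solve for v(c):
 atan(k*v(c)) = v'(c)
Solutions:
 Integral(1/atan(_y*k), (_y, v(c))) = C1 + c


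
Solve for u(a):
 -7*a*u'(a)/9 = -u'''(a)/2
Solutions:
 u(a) = C1 + Integral(C2*airyai(42^(1/3)*a/3) + C3*airybi(42^(1/3)*a/3), a)


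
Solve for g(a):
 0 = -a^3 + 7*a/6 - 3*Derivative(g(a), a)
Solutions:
 g(a) = C1 - a^4/12 + 7*a^2/36


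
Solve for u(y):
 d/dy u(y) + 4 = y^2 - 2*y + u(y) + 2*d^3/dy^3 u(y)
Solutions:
 u(y) = C3*exp(-y) - y^2 + (C1*sin(y/2) + C2*cos(y/2))*exp(y/2) + 4


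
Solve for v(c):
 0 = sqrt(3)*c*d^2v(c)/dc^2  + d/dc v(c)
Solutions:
 v(c) = C1 + C2*c^(1 - sqrt(3)/3)


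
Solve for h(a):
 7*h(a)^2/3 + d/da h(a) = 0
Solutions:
 h(a) = 3/(C1 + 7*a)


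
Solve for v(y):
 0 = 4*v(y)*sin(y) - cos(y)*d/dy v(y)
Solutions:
 v(y) = C1/cos(y)^4


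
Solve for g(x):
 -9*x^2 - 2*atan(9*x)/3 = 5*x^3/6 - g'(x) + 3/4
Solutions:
 g(x) = C1 + 5*x^4/24 + 3*x^3 + 2*x*atan(9*x)/3 + 3*x/4 - log(81*x^2 + 1)/27


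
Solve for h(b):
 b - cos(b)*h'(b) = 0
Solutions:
 h(b) = C1 + Integral(b/cos(b), b)


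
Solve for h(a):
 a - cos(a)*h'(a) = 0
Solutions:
 h(a) = C1 + Integral(a/cos(a), a)


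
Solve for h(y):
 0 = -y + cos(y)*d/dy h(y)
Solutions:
 h(y) = C1 + Integral(y/cos(y), y)


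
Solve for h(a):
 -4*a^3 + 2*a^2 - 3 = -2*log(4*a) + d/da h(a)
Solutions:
 h(a) = C1 - a^4 + 2*a^3/3 + 2*a*log(a) - 5*a + a*log(16)


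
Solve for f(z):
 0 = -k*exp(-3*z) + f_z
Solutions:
 f(z) = C1 - k*exp(-3*z)/3


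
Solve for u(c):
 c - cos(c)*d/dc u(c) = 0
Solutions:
 u(c) = C1 + Integral(c/cos(c), c)


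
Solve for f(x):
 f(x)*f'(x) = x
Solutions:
 f(x) = -sqrt(C1 + x^2)
 f(x) = sqrt(C1 + x^2)


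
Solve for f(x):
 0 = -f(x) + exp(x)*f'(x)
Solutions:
 f(x) = C1*exp(-exp(-x))


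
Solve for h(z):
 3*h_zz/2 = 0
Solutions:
 h(z) = C1 + C2*z


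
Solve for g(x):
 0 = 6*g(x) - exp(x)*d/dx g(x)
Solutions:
 g(x) = C1*exp(-6*exp(-x))


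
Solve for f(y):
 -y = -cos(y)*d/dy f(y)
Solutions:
 f(y) = C1 + Integral(y/cos(y), y)


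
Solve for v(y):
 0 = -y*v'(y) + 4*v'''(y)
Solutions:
 v(y) = C1 + Integral(C2*airyai(2^(1/3)*y/2) + C3*airybi(2^(1/3)*y/2), y)


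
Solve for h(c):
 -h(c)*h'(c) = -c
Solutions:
 h(c) = -sqrt(C1 + c^2)
 h(c) = sqrt(C1 + c^2)


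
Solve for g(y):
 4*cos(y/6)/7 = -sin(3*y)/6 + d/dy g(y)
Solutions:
 g(y) = C1 + 24*sin(y/6)/7 - cos(3*y)/18


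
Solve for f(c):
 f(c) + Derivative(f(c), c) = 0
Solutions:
 f(c) = C1*exp(-c)


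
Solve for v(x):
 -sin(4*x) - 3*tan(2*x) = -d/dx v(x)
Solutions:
 v(x) = C1 - 3*log(cos(2*x))/2 - cos(4*x)/4


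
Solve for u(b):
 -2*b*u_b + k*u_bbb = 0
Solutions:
 u(b) = C1 + Integral(C2*airyai(2^(1/3)*b*(1/k)^(1/3)) + C3*airybi(2^(1/3)*b*(1/k)^(1/3)), b)


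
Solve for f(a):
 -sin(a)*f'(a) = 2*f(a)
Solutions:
 f(a) = C1*(cos(a) + 1)/(cos(a) - 1)


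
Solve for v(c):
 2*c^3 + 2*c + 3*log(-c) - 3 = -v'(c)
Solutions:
 v(c) = C1 - c^4/2 - c^2 - 3*c*log(-c) + 6*c


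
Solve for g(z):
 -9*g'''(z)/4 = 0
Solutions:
 g(z) = C1 + C2*z + C3*z^2


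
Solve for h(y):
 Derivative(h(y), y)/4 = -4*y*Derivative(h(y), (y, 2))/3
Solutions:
 h(y) = C1 + C2*y^(13/16)


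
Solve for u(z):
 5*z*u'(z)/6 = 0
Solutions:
 u(z) = C1


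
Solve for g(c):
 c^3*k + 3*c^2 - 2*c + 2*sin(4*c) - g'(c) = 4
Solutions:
 g(c) = C1 + c^4*k/4 + c^3 - c^2 - 4*c - cos(4*c)/2


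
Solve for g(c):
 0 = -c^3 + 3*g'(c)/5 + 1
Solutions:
 g(c) = C1 + 5*c^4/12 - 5*c/3


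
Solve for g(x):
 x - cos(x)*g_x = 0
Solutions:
 g(x) = C1 + Integral(x/cos(x), x)


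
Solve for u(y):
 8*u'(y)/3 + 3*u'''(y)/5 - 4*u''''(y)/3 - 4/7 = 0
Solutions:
 u(y) = C1 + C2*exp(y*(-(40*sqrt(40270) + 8027)^(1/3) - 9/(40*sqrt(40270) + 8027)^(1/3) + 6)/40)*sin(sqrt(3)*y*(-(40*sqrt(40270) + 8027)^(1/3) + 9/(40*sqrt(40270) + 8027)^(1/3))/40) + C3*exp(y*(-(40*sqrt(40270) + 8027)^(1/3) - 9/(40*sqrt(40270) + 8027)^(1/3) + 6)/40)*cos(sqrt(3)*y*(-(40*sqrt(40270) + 8027)^(1/3) + 9/(40*sqrt(40270) + 8027)^(1/3))/40) + C4*exp(y*(9/(40*sqrt(40270) + 8027)^(1/3) + 3 + (40*sqrt(40270) + 8027)^(1/3))/20) + 3*y/14


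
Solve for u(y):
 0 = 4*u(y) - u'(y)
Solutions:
 u(y) = C1*exp(4*y)


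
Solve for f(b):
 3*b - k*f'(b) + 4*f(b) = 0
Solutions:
 f(b) = C1*exp(4*b/k) - 3*b/4 - 3*k/16


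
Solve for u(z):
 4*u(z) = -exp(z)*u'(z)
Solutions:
 u(z) = C1*exp(4*exp(-z))


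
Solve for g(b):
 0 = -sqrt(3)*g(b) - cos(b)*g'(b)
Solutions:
 g(b) = C1*(sin(b) - 1)^(sqrt(3)/2)/(sin(b) + 1)^(sqrt(3)/2)


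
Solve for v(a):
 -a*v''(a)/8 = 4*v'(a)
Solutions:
 v(a) = C1 + C2/a^31


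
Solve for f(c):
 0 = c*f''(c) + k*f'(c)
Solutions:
 f(c) = C1 + c^(1 - re(k))*(C2*sin(log(c)*Abs(im(k))) + C3*cos(log(c)*im(k)))


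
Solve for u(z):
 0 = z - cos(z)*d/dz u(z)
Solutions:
 u(z) = C1 + Integral(z/cos(z), z)


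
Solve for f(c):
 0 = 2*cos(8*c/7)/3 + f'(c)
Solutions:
 f(c) = C1 - 7*sin(8*c/7)/12


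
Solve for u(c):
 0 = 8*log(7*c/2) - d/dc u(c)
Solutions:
 u(c) = C1 + 8*c*log(c) - 8*c + c*log(5764801/256)


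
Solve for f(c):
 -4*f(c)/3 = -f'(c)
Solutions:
 f(c) = C1*exp(4*c/3)


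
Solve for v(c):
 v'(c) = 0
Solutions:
 v(c) = C1


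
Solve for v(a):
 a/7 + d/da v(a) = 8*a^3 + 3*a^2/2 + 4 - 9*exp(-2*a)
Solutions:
 v(a) = C1 + 2*a^4 + a^3/2 - a^2/14 + 4*a + 9*exp(-2*a)/2


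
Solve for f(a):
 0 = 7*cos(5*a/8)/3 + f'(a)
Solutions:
 f(a) = C1 - 56*sin(5*a/8)/15


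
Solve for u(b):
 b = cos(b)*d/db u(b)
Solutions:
 u(b) = C1 + Integral(b/cos(b), b)


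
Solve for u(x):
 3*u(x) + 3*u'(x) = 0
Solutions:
 u(x) = C1*exp(-x)


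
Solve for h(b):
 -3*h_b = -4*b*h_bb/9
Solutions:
 h(b) = C1 + C2*b^(31/4)


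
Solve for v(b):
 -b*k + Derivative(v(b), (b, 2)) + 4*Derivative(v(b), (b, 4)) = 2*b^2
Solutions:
 v(b) = C1 + C2*b + C3*sin(b/2) + C4*cos(b/2) + b^4/6 + b^3*k/6 - 8*b^2


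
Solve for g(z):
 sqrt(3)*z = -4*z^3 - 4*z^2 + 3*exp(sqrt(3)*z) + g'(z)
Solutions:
 g(z) = C1 + z^4 + 4*z^3/3 + sqrt(3)*z^2/2 - sqrt(3)*exp(sqrt(3)*z)


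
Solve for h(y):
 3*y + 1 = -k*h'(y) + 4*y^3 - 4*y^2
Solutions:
 h(y) = C1 + y^4/k - 4*y^3/(3*k) - 3*y^2/(2*k) - y/k


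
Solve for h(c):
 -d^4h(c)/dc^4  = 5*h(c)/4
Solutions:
 h(c) = (C1*sin(5^(1/4)*c/2) + C2*cos(5^(1/4)*c/2))*exp(-5^(1/4)*c/2) + (C3*sin(5^(1/4)*c/2) + C4*cos(5^(1/4)*c/2))*exp(5^(1/4)*c/2)


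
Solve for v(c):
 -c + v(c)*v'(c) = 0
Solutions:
 v(c) = -sqrt(C1 + c^2)
 v(c) = sqrt(C1 + c^2)


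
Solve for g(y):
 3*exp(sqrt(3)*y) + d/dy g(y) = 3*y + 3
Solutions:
 g(y) = C1 + 3*y^2/2 + 3*y - sqrt(3)*exp(sqrt(3)*y)


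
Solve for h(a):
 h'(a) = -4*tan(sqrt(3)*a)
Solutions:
 h(a) = C1 + 4*sqrt(3)*log(cos(sqrt(3)*a))/3


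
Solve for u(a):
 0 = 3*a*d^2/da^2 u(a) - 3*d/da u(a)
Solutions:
 u(a) = C1 + C2*a^2


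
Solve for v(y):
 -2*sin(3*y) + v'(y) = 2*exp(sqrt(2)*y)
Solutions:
 v(y) = C1 + sqrt(2)*exp(sqrt(2)*y) - 2*cos(3*y)/3


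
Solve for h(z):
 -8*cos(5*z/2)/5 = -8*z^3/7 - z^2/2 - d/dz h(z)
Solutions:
 h(z) = C1 - 2*z^4/7 - z^3/6 + 16*sin(5*z/2)/25


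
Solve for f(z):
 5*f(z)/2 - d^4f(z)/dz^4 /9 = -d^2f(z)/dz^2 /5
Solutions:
 f(z) = C1*exp(-sqrt(30)*z*sqrt(3 + sqrt(259))/10) + C2*exp(sqrt(30)*z*sqrt(3 + sqrt(259))/10) + C3*sin(sqrt(30)*z*sqrt(-3 + sqrt(259))/10) + C4*cos(sqrt(30)*z*sqrt(-3 + sqrt(259))/10)


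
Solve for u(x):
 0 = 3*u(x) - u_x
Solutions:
 u(x) = C1*exp(3*x)


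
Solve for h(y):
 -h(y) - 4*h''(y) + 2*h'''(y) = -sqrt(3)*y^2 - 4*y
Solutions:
 h(y) = C1*exp(y*(-2^(1/3)*(3*sqrt(273) + 59)^(1/3) - 8*2^(2/3)/(3*sqrt(273) + 59)^(1/3) + 8)/12)*sin(2^(1/3)*sqrt(3)*y*(-(3*sqrt(273) + 59)^(1/3) + 8*2^(1/3)/(3*sqrt(273) + 59)^(1/3))/12) + C2*exp(y*(-2^(1/3)*(3*sqrt(273) + 59)^(1/3) - 8*2^(2/3)/(3*sqrt(273) + 59)^(1/3) + 8)/12)*cos(2^(1/3)*sqrt(3)*y*(-(3*sqrt(273) + 59)^(1/3) + 8*2^(1/3)/(3*sqrt(273) + 59)^(1/3))/12) + C3*exp(y*(8*2^(2/3)/(3*sqrt(273) + 59)^(1/3) + 4 + 2^(1/3)*(3*sqrt(273) + 59)^(1/3))/6) + sqrt(3)*y^2 + 4*y - 8*sqrt(3)


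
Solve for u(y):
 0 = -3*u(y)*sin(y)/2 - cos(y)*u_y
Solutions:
 u(y) = C1*cos(y)^(3/2)


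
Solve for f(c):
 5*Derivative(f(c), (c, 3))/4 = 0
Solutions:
 f(c) = C1 + C2*c + C3*c^2


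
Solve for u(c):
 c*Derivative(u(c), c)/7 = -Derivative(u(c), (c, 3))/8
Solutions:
 u(c) = C1 + Integral(C2*airyai(-2*7^(2/3)*c/7) + C3*airybi(-2*7^(2/3)*c/7), c)


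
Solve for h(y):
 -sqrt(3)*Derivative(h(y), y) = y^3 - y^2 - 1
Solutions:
 h(y) = C1 - sqrt(3)*y^4/12 + sqrt(3)*y^3/9 + sqrt(3)*y/3


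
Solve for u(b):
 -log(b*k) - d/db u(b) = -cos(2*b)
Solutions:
 u(b) = C1 - b*log(b*k) + b + sin(2*b)/2


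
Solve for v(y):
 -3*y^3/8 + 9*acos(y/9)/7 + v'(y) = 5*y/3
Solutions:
 v(y) = C1 + 3*y^4/32 + 5*y^2/6 - 9*y*acos(y/9)/7 + 9*sqrt(81 - y^2)/7


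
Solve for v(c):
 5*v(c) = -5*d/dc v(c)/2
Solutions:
 v(c) = C1*exp(-2*c)


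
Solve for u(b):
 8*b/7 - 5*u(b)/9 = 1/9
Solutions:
 u(b) = 72*b/35 - 1/5


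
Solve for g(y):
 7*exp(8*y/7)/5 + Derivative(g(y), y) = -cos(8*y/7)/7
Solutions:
 g(y) = C1 - 49*exp(8*y/7)/40 - sin(8*y/7)/8


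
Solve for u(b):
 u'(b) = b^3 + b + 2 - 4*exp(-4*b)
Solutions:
 u(b) = C1 + b^4/4 + b^2/2 + 2*b + exp(-4*b)


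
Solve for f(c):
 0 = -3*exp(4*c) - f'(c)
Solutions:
 f(c) = C1 - 3*exp(4*c)/4


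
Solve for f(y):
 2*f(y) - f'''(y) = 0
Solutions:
 f(y) = C3*exp(2^(1/3)*y) + (C1*sin(2^(1/3)*sqrt(3)*y/2) + C2*cos(2^(1/3)*sqrt(3)*y/2))*exp(-2^(1/3)*y/2)


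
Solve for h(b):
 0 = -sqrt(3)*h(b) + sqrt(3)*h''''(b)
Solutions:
 h(b) = C1*exp(-b) + C2*exp(b) + C3*sin(b) + C4*cos(b)


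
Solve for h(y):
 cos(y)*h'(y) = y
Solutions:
 h(y) = C1 + Integral(y/cos(y), y)


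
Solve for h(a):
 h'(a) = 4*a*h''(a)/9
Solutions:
 h(a) = C1 + C2*a^(13/4)


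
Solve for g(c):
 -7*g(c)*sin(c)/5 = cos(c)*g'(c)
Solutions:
 g(c) = C1*cos(c)^(7/5)


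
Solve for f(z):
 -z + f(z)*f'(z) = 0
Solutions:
 f(z) = -sqrt(C1 + z^2)
 f(z) = sqrt(C1 + z^2)


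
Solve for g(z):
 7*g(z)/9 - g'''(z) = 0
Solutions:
 g(z) = C3*exp(21^(1/3)*z/3) + (C1*sin(3^(5/6)*7^(1/3)*z/6) + C2*cos(3^(5/6)*7^(1/3)*z/6))*exp(-21^(1/3)*z/6)


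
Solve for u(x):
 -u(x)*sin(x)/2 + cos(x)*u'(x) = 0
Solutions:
 u(x) = C1/sqrt(cos(x))


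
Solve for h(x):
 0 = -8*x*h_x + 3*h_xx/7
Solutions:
 h(x) = C1 + C2*erfi(2*sqrt(21)*x/3)


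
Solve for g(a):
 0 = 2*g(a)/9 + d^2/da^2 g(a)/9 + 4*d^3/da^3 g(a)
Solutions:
 g(a) = C1*exp(a*(-2 + (108*sqrt(104982) + 34993)^(-1/3) + (108*sqrt(104982) + 34993)^(1/3))/216)*sin(sqrt(3)*a*(-(108*sqrt(104982) + 34993)^(1/3) + (108*sqrt(104982) + 34993)^(-1/3))/216) + C2*exp(a*(-2 + (108*sqrt(104982) + 34993)^(-1/3) + (108*sqrt(104982) + 34993)^(1/3))/216)*cos(sqrt(3)*a*(-(108*sqrt(104982) + 34993)^(1/3) + (108*sqrt(104982) + 34993)^(-1/3))/216) + C3*exp(-a*((108*sqrt(104982) + 34993)^(-1/3) + 1 + (108*sqrt(104982) + 34993)^(1/3))/108)


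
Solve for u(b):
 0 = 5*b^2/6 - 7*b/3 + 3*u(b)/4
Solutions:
 u(b) = 2*b*(14 - 5*b)/9


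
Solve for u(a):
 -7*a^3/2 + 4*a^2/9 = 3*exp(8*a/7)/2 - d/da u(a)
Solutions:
 u(a) = C1 + 7*a^4/8 - 4*a^3/27 + 21*exp(8*a/7)/16


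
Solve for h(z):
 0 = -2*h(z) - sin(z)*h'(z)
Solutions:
 h(z) = C1*(cos(z) + 1)/(cos(z) - 1)


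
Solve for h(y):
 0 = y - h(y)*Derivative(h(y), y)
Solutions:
 h(y) = -sqrt(C1 + y^2)
 h(y) = sqrt(C1 + y^2)


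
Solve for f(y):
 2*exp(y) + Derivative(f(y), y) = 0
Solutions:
 f(y) = C1 - 2*exp(y)


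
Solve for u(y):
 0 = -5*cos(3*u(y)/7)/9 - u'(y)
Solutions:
 5*y/9 - 7*log(sin(3*u(y)/7) - 1)/6 + 7*log(sin(3*u(y)/7) + 1)/6 = C1


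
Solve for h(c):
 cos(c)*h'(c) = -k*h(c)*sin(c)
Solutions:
 h(c) = C1*exp(k*log(cos(c)))


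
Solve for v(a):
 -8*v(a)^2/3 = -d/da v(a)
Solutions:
 v(a) = -3/(C1 + 8*a)


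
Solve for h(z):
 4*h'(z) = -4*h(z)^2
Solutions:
 h(z) = 1/(C1 + z)


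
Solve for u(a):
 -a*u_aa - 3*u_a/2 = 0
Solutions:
 u(a) = C1 + C2/sqrt(a)


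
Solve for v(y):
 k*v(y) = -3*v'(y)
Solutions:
 v(y) = C1*exp(-k*y/3)


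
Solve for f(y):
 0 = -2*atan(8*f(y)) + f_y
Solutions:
 Integral(1/atan(8*_y), (_y, f(y))) = C1 + 2*y


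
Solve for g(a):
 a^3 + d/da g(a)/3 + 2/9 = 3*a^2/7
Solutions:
 g(a) = C1 - 3*a^4/4 + 3*a^3/7 - 2*a/3


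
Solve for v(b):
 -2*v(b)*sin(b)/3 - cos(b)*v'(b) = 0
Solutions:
 v(b) = C1*cos(b)^(2/3)


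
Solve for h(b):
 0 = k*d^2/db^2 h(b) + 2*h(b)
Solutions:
 h(b) = C1*exp(-sqrt(2)*b*sqrt(-1/k)) + C2*exp(sqrt(2)*b*sqrt(-1/k))


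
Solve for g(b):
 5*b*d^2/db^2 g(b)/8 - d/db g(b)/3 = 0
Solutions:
 g(b) = C1 + C2*b^(23/15)


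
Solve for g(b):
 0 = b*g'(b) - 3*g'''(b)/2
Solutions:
 g(b) = C1 + Integral(C2*airyai(2^(1/3)*3^(2/3)*b/3) + C3*airybi(2^(1/3)*3^(2/3)*b/3), b)


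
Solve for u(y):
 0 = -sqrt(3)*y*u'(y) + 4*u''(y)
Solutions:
 u(y) = C1 + C2*erfi(sqrt(2)*3^(1/4)*y/4)


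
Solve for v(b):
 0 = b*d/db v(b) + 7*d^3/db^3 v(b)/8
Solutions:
 v(b) = C1 + Integral(C2*airyai(-2*7^(2/3)*b/7) + C3*airybi(-2*7^(2/3)*b/7), b)


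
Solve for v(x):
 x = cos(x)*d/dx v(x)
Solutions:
 v(x) = C1 + Integral(x/cos(x), x)


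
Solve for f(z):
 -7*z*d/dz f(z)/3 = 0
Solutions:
 f(z) = C1


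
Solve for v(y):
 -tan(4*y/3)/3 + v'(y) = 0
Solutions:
 v(y) = C1 - log(cos(4*y/3))/4


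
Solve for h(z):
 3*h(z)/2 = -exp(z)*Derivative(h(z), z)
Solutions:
 h(z) = C1*exp(3*exp(-z)/2)


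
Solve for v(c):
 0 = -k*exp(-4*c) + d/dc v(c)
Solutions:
 v(c) = C1 - k*exp(-4*c)/4


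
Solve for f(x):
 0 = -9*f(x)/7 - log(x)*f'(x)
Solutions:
 f(x) = C1*exp(-9*li(x)/7)


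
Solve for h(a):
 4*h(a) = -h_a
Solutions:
 h(a) = C1*exp(-4*a)


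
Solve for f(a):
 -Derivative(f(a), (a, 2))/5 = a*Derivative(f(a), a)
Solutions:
 f(a) = C1 + C2*erf(sqrt(10)*a/2)


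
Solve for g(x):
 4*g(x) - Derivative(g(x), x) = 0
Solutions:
 g(x) = C1*exp(4*x)


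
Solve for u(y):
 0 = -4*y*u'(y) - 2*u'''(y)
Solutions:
 u(y) = C1 + Integral(C2*airyai(-2^(1/3)*y) + C3*airybi(-2^(1/3)*y), y)


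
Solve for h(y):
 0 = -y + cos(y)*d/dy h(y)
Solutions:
 h(y) = C1 + Integral(y/cos(y), y)


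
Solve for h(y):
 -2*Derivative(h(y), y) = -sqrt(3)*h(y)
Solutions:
 h(y) = C1*exp(sqrt(3)*y/2)


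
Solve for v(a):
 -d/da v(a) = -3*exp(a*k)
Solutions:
 v(a) = C1 + 3*exp(a*k)/k


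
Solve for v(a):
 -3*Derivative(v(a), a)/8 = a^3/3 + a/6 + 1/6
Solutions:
 v(a) = C1 - 2*a^4/9 - 2*a^2/9 - 4*a/9


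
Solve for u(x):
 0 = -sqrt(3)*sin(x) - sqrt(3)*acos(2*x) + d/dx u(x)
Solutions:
 u(x) = C1 + sqrt(3)*(x*acos(2*x) - sqrt(1 - 4*x^2)/2) - sqrt(3)*cos(x)


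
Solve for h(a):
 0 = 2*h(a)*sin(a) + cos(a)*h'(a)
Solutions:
 h(a) = C1*cos(a)^2


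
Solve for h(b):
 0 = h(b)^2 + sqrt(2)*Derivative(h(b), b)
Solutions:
 h(b) = 2/(C1 + sqrt(2)*b)


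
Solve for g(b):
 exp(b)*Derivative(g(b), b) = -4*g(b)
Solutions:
 g(b) = C1*exp(4*exp(-b))


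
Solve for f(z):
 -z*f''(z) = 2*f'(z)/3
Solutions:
 f(z) = C1 + C2*z^(1/3)


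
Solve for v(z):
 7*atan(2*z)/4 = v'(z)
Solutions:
 v(z) = C1 + 7*z*atan(2*z)/4 - 7*log(4*z^2 + 1)/16


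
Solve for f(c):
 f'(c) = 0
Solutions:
 f(c) = C1


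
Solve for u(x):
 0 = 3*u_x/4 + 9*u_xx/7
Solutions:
 u(x) = C1 + C2*exp(-7*x/12)


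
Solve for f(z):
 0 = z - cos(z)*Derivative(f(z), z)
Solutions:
 f(z) = C1 + Integral(z/cos(z), z)


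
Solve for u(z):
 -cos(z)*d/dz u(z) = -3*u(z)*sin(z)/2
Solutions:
 u(z) = C1/cos(z)^(3/2)


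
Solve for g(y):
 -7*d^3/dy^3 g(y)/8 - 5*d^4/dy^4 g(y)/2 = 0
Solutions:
 g(y) = C1 + C2*y + C3*y^2 + C4*exp(-7*y/20)


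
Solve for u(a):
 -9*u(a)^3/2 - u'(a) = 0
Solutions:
 u(a) = -sqrt(-1/(C1 - 9*a))
 u(a) = sqrt(-1/(C1 - 9*a))


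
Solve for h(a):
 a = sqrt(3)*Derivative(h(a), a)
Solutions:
 h(a) = C1 + sqrt(3)*a^2/6


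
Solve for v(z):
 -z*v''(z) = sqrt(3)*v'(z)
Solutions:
 v(z) = C1 + C2*z^(1 - sqrt(3))


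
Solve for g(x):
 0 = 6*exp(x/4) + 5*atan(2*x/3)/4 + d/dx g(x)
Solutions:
 g(x) = C1 - 5*x*atan(2*x/3)/4 - 24*exp(x/4) + 15*log(4*x^2 + 9)/16


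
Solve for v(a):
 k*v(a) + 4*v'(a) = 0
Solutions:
 v(a) = C1*exp(-a*k/4)


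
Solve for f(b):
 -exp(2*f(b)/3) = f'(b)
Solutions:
 f(b) = 3*log(-sqrt(-1/(C1 - b))) - 3*log(2) + 3*log(6)/2
 f(b) = 3*log(-1/(C1 - b))/2 - 3*log(2) + 3*log(6)/2


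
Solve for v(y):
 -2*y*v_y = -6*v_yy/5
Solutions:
 v(y) = C1 + C2*erfi(sqrt(30)*y/6)


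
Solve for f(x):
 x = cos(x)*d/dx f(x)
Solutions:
 f(x) = C1 + Integral(x/cos(x), x)


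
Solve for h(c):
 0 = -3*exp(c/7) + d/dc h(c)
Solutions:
 h(c) = C1 + 21*exp(c/7)


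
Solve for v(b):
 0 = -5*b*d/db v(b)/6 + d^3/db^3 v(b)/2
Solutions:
 v(b) = C1 + Integral(C2*airyai(3^(2/3)*5^(1/3)*b/3) + C3*airybi(3^(2/3)*5^(1/3)*b/3), b)


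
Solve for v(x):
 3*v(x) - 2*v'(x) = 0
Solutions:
 v(x) = C1*exp(3*x/2)


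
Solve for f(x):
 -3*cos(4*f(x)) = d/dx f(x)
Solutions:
 f(x) = -asin((C1 + exp(24*x))/(C1 - exp(24*x)))/4 + pi/4
 f(x) = asin((C1 + exp(24*x))/(C1 - exp(24*x)))/4


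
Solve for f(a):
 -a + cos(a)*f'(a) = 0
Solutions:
 f(a) = C1 + Integral(a/cos(a), a)


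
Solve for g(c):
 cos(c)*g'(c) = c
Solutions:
 g(c) = C1 + Integral(c/cos(c), c)


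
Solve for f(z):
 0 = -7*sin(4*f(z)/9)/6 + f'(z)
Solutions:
 -7*z/6 + 9*log(cos(4*f(z)/9) - 1)/8 - 9*log(cos(4*f(z)/9) + 1)/8 = C1


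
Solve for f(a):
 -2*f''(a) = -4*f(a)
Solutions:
 f(a) = C1*exp(-sqrt(2)*a) + C2*exp(sqrt(2)*a)


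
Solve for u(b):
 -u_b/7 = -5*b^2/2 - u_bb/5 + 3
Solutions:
 u(b) = C1 + C2*exp(5*b/7) + 35*b^3/6 + 49*b^2/2 + 238*b/5


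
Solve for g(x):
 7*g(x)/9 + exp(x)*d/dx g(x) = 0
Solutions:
 g(x) = C1*exp(7*exp(-x)/9)


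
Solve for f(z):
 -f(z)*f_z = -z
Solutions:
 f(z) = -sqrt(C1 + z^2)
 f(z) = sqrt(C1 + z^2)


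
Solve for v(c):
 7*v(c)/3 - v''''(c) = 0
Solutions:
 v(c) = C1*exp(-3^(3/4)*7^(1/4)*c/3) + C2*exp(3^(3/4)*7^(1/4)*c/3) + C3*sin(3^(3/4)*7^(1/4)*c/3) + C4*cos(3^(3/4)*7^(1/4)*c/3)


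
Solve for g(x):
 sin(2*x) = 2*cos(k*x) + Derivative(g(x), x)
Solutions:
 g(x) = C1 - cos(2*x)/2 - 2*sin(k*x)/k


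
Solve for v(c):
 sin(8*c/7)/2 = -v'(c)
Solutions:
 v(c) = C1 + 7*cos(8*c/7)/16


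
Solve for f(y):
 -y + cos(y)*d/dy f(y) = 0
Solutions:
 f(y) = C1 + Integral(y/cos(y), y)


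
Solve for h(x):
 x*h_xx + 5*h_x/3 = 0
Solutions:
 h(x) = C1 + C2/x^(2/3)


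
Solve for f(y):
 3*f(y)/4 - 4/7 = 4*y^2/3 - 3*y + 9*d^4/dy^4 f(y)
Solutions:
 f(y) = C1*exp(-sqrt(2)*3^(3/4)*y/6) + C2*exp(sqrt(2)*3^(3/4)*y/6) + C3*sin(sqrt(2)*3^(3/4)*y/6) + C4*cos(sqrt(2)*3^(3/4)*y/6) + 16*y^2/9 - 4*y + 16/21


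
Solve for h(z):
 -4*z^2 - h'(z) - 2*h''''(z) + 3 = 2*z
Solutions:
 h(z) = C1 + C4*exp(-2^(2/3)*z/2) - 4*z^3/3 - z^2 + 3*z + (C2*sin(2^(2/3)*sqrt(3)*z/4) + C3*cos(2^(2/3)*sqrt(3)*z/4))*exp(2^(2/3)*z/4)


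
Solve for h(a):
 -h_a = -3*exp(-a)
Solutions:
 h(a) = C1 - 3*exp(-a)


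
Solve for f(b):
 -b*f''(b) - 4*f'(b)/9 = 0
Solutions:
 f(b) = C1 + C2*b^(5/9)


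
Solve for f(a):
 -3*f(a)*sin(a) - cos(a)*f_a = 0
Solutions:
 f(a) = C1*cos(a)^3


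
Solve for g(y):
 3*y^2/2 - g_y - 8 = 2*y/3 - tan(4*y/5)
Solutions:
 g(y) = C1 + y^3/2 - y^2/3 - 8*y - 5*log(cos(4*y/5))/4


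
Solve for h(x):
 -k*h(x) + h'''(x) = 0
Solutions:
 h(x) = C1*exp(k^(1/3)*x) + C2*exp(k^(1/3)*x*(-1 + sqrt(3)*I)/2) + C3*exp(-k^(1/3)*x*(1 + sqrt(3)*I)/2)


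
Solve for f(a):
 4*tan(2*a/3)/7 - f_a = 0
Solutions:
 f(a) = C1 - 6*log(cos(2*a/3))/7


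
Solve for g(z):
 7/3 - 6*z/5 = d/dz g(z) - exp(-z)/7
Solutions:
 g(z) = C1 - 3*z^2/5 + 7*z/3 - exp(-z)/7


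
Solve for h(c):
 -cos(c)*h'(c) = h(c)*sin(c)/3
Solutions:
 h(c) = C1*cos(c)^(1/3)


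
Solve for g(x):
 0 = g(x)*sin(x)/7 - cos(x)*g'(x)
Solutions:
 g(x) = C1/cos(x)^(1/7)


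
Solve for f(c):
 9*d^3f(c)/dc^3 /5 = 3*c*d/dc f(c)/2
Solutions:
 f(c) = C1 + Integral(C2*airyai(5^(1/3)*6^(2/3)*c/6) + C3*airybi(5^(1/3)*6^(2/3)*c/6), c)


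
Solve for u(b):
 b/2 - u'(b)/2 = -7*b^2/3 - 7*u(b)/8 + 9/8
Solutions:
 u(b) = C1*exp(7*b/4) - 8*b^2/3 - 76*b/21 - 115/147


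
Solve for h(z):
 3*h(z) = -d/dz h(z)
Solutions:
 h(z) = C1*exp(-3*z)


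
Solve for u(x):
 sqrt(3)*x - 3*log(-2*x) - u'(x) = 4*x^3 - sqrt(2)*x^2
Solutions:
 u(x) = C1 - x^4 + sqrt(2)*x^3/3 + sqrt(3)*x^2/2 - 3*x*log(-x) + 3*x*(1 - log(2))


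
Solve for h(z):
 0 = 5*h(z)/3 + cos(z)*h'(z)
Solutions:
 h(z) = C1*(sin(z) - 1)^(5/6)/(sin(z) + 1)^(5/6)


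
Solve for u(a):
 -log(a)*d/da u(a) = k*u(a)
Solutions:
 u(a) = C1*exp(-k*li(a))


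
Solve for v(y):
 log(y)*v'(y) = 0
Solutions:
 v(y) = C1


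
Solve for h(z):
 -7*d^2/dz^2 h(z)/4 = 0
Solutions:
 h(z) = C1 + C2*z


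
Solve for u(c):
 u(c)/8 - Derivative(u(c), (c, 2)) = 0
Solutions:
 u(c) = C1*exp(-sqrt(2)*c/4) + C2*exp(sqrt(2)*c/4)


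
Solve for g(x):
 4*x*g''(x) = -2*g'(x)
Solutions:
 g(x) = C1 + C2*sqrt(x)


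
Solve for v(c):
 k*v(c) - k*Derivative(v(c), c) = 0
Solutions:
 v(c) = C1*exp(c)


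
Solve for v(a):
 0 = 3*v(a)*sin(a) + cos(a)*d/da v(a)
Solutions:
 v(a) = C1*cos(a)^3


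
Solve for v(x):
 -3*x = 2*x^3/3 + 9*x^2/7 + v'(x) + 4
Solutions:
 v(x) = C1 - x^4/6 - 3*x^3/7 - 3*x^2/2 - 4*x


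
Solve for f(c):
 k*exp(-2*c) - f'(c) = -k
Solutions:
 f(c) = C1 + c*k - k*exp(-2*c)/2


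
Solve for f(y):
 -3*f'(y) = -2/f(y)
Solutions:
 f(y) = -sqrt(C1 + 12*y)/3
 f(y) = sqrt(C1 + 12*y)/3


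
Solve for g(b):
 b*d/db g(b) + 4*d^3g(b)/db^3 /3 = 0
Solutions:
 g(b) = C1 + Integral(C2*airyai(-6^(1/3)*b/2) + C3*airybi(-6^(1/3)*b/2), b)


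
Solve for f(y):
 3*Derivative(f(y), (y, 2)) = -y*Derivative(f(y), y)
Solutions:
 f(y) = C1 + C2*erf(sqrt(6)*y/6)


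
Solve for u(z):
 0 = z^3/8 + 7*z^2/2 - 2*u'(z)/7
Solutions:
 u(z) = C1 + 7*z^4/64 + 49*z^3/12


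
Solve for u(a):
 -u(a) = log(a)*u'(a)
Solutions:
 u(a) = C1*exp(-li(a))


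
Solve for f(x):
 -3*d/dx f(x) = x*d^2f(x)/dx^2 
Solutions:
 f(x) = C1 + C2/x^2


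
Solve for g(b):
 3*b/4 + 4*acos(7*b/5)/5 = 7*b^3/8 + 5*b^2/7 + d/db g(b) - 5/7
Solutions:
 g(b) = C1 - 7*b^4/32 - 5*b^3/21 + 3*b^2/8 + 4*b*acos(7*b/5)/5 + 5*b/7 - 4*sqrt(25 - 49*b^2)/35


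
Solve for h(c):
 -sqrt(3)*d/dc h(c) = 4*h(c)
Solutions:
 h(c) = C1*exp(-4*sqrt(3)*c/3)


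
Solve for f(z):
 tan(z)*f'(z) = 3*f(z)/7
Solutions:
 f(z) = C1*sin(z)^(3/7)


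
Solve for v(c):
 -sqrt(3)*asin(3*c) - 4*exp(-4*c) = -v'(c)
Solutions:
 v(c) = C1 + sqrt(3)*c*asin(3*c) + sqrt(3)*sqrt(1 - 9*c^2)/3 - exp(-4*c)


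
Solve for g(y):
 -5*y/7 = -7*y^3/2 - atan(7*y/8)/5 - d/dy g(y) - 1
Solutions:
 g(y) = C1 - 7*y^4/8 + 5*y^2/14 - y*atan(7*y/8)/5 - y + 4*log(49*y^2 + 64)/35


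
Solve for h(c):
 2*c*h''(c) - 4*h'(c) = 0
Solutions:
 h(c) = C1 + C2*c^3


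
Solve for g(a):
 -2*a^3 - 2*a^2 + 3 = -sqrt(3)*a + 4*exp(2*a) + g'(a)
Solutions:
 g(a) = C1 - a^4/2 - 2*a^3/3 + sqrt(3)*a^2/2 + 3*a - 2*exp(2*a)


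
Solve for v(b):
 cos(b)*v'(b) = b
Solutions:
 v(b) = C1 + Integral(b/cos(b), b)


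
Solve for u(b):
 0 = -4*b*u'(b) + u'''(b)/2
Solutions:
 u(b) = C1 + Integral(C2*airyai(2*b) + C3*airybi(2*b), b)


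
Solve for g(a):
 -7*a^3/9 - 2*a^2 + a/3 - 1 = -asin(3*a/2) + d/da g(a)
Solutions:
 g(a) = C1 - 7*a^4/36 - 2*a^3/3 + a^2/6 + a*asin(3*a/2) - a + sqrt(4 - 9*a^2)/3


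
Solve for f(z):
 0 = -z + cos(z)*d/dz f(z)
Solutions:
 f(z) = C1 + Integral(z/cos(z), z)


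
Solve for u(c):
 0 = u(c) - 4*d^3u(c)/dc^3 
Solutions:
 u(c) = C3*exp(2^(1/3)*c/2) + (C1*sin(2^(1/3)*sqrt(3)*c/4) + C2*cos(2^(1/3)*sqrt(3)*c/4))*exp(-2^(1/3)*c/4)


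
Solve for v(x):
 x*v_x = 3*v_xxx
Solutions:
 v(x) = C1 + Integral(C2*airyai(3^(2/3)*x/3) + C3*airybi(3^(2/3)*x/3), x)


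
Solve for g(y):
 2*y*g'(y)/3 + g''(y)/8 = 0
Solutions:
 g(y) = C1 + C2*erf(2*sqrt(6)*y/3)


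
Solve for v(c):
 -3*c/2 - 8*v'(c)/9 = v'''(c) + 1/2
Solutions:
 v(c) = C1 + C2*sin(2*sqrt(2)*c/3) + C3*cos(2*sqrt(2)*c/3) - 27*c^2/32 - 9*c/16


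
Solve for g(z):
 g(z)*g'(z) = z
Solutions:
 g(z) = -sqrt(C1 + z^2)
 g(z) = sqrt(C1 + z^2)


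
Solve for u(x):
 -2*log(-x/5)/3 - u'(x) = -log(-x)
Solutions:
 u(x) = C1 + x*log(-x)/3 + x*(-1 + 2*log(5))/3


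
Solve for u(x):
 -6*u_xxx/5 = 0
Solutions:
 u(x) = C1 + C2*x + C3*x^2


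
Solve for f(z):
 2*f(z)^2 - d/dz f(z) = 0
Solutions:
 f(z) = -1/(C1 + 2*z)


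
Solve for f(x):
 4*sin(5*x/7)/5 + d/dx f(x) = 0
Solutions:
 f(x) = C1 + 28*cos(5*x/7)/25


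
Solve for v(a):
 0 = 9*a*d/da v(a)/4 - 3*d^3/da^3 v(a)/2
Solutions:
 v(a) = C1 + Integral(C2*airyai(2^(2/3)*3^(1/3)*a/2) + C3*airybi(2^(2/3)*3^(1/3)*a/2), a)


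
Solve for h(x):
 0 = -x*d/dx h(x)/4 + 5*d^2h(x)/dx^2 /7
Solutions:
 h(x) = C1 + C2*erfi(sqrt(70)*x/20)


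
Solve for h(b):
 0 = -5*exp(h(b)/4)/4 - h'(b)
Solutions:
 h(b) = 4*log(1/(C1 + 5*b)) + 16*log(2)


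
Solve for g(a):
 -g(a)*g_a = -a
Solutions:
 g(a) = -sqrt(C1 + a^2)
 g(a) = sqrt(C1 + a^2)


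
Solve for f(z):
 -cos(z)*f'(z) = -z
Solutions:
 f(z) = C1 + Integral(z/cos(z), z)


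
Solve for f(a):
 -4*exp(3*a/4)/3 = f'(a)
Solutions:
 f(a) = C1 - 16*exp(3*a/4)/9


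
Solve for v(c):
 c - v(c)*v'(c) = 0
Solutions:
 v(c) = -sqrt(C1 + c^2)
 v(c) = sqrt(C1 + c^2)


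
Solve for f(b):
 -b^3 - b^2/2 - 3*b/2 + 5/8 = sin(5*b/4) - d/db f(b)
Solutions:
 f(b) = C1 + b^4/4 + b^3/6 + 3*b^2/4 - 5*b/8 - 4*cos(5*b/4)/5


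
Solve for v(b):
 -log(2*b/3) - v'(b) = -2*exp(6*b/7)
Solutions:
 v(b) = C1 - b*log(b) + b*(-log(2) + 1 + log(3)) + 7*exp(6*b/7)/3


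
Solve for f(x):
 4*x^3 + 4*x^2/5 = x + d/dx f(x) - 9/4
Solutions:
 f(x) = C1 + x^4 + 4*x^3/15 - x^2/2 + 9*x/4


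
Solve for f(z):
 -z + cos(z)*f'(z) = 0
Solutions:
 f(z) = C1 + Integral(z/cos(z), z)


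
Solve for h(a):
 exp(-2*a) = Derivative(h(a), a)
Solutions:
 h(a) = C1 - exp(-2*a)/2


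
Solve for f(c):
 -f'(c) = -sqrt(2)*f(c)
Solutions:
 f(c) = C1*exp(sqrt(2)*c)


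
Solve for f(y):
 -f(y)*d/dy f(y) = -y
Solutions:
 f(y) = -sqrt(C1 + y^2)
 f(y) = sqrt(C1 + y^2)


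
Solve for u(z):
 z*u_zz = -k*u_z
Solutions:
 u(z) = C1 + z^(1 - re(k))*(C2*sin(log(z)*Abs(im(k))) + C3*cos(log(z)*im(k)))


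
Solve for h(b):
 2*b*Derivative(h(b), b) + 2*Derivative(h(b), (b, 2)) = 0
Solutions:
 h(b) = C1 + C2*erf(sqrt(2)*b/2)


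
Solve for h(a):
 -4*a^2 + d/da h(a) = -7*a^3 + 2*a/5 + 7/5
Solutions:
 h(a) = C1 - 7*a^4/4 + 4*a^3/3 + a^2/5 + 7*a/5


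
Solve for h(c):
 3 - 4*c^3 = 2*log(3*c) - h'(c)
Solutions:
 h(c) = C1 + c^4 + 2*c*log(c) - 5*c + c*log(9)


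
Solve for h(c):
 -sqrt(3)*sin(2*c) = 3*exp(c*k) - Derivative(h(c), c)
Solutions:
 h(c) = C1 - sqrt(3)*cos(2*c)/2 + 3*exp(c*k)/k


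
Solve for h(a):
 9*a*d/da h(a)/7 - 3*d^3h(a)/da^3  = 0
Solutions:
 h(a) = C1 + Integral(C2*airyai(3^(1/3)*7^(2/3)*a/7) + C3*airybi(3^(1/3)*7^(2/3)*a/7), a)


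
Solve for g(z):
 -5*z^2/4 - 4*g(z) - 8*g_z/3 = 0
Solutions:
 g(z) = C1*exp(-3*z/2) - 5*z^2/16 + 5*z/12 - 5/18


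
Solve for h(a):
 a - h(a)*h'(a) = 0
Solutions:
 h(a) = -sqrt(C1 + a^2)
 h(a) = sqrt(C1 + a^2)


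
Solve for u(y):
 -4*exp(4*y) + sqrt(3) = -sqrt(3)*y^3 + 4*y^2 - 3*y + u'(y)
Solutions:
 u(y) = C1 + sqrt(3)*y^4/4 - 4*y^3/3 + 3*y^2/2 + sqrt(3)*y - exp(4*y)


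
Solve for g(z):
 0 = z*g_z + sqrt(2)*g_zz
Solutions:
 g(z) = C1 + C2*erf(2^(1/4)*z/2)


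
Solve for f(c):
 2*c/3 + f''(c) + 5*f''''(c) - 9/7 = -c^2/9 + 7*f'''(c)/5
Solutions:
 f(c) = C1 + C2*c - c^4/108 - 22*c^3/135 + 1619*c^2/3150 + (C3*sin(sqrt(451)*c/50) + C4*cos(sqrt(451)*c/50))*exp(7*c/50)


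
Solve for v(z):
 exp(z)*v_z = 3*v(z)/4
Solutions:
 v(z) = C1*exp(-3*exp(-z)/4)


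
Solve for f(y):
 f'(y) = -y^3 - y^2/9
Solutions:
 f(y) = C1 - y^4/4 - y^3/27


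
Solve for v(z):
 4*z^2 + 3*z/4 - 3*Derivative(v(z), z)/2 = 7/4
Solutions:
 v(z) = C1 + 8*z^3/9 + z^2/4 - 7*z/6
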